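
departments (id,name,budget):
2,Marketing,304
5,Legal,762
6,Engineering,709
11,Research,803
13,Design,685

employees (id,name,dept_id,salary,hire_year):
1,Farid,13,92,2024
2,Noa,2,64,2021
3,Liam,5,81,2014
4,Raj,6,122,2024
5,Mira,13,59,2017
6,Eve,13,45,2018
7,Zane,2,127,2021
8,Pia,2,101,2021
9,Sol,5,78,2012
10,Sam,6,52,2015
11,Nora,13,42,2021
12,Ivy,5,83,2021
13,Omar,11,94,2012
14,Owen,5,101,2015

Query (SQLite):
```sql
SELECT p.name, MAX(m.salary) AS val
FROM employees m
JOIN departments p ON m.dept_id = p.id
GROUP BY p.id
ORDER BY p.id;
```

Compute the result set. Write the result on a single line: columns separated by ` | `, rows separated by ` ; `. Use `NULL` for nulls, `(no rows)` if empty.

Join each employees row to its departments via dept_id.
Group joined rows by departments.id; compute MAX(m.salary) per group.
  2: ids {2, 7, 8} → MAX(m.salary)=127
  5: ids {3, 9, 12, 14} → MAX(m.salary)=101
  6: ids {4, 10} → MAX(m.salary)=122
  11: ids {13} → MAX(m.salary)=94
  13: ids {1, 5, 6, 11} → MAX(m.salary)=92

Marketing | 127 ; Legal | 101 ; Engineering | 122 ; Research | 94 ; Design | 92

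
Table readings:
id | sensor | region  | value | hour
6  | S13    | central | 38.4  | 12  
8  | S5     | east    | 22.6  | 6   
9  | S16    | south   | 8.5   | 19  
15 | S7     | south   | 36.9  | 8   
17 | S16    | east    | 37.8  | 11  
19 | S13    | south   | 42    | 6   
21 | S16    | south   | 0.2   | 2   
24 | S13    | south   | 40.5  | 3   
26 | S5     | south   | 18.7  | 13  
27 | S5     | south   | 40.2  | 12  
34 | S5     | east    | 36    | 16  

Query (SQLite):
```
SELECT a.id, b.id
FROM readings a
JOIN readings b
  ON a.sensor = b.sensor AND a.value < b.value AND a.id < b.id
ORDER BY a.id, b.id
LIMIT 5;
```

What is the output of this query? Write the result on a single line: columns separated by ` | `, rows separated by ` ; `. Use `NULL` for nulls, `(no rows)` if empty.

6 | 19 ; 6 | 24 ; 8 | 27 ; 8 | 34 ; 9 | 17

Pairs (a,b) with same sensor, a.value < b.value, a.id < b.id.
sensor groups: S13:{6,19,24} S16:{9,17,21} S5:{8,26,27,34} S7:{15}
Ordered by (a.id, b.id); first 5.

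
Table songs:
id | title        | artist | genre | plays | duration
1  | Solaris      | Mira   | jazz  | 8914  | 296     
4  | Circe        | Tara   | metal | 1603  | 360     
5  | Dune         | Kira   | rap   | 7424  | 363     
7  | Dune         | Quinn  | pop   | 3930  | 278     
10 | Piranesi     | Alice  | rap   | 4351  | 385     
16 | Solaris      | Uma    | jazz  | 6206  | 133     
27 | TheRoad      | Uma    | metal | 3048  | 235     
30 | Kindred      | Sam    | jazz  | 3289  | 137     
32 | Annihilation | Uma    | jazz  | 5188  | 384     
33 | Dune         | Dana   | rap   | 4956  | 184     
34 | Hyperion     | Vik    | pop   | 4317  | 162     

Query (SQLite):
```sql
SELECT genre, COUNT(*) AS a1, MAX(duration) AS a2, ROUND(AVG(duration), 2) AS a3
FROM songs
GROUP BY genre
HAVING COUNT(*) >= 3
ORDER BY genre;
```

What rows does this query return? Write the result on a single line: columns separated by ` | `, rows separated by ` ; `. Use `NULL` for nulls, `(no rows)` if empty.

jazz | 4 | 384 | 237.5 ; rap | 3 | 385 | 310.67

Group songs by genre.
Per group compute: COUNT(*), MAX(duration), ROUND(AVG(duration), 2).
HAVING: drop groups with fewer than 3 rows.
  jazz: ids {1, 16, 30, 32} → COUNT(*)=4, MAX(duration)=384, ROUND(AVG(duration), 2)=237.5
  metal: ids {4, 27} → COUNT(*)=2, MAX(duration)=360, ROUND(AVG(duration), 2)=297.5
  pop: ids {7, 34} → COUNT(*)=2, MAX(duration)=278, ROUND(AVG(duration), 2)=220
  rap: ids {5, 10, 33} → COUNT(*)=3, MAX(duration)=385, ROUND(AVG(duration), 2)=310.67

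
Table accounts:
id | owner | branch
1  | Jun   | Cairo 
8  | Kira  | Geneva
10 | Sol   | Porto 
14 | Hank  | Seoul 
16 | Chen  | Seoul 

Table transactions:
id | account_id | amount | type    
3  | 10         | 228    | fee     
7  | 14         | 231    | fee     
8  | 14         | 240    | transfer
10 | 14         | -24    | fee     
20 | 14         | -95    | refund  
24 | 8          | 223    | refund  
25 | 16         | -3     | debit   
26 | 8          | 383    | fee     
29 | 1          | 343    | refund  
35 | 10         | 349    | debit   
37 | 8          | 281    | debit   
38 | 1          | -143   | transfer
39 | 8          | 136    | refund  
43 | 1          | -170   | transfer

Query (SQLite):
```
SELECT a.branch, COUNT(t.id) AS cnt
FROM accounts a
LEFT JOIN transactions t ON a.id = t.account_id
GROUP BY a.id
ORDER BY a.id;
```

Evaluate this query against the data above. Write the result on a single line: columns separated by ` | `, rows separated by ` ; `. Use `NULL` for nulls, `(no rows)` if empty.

LEFT JOIN keeps every accounts row; unmatched ones get NULL for transactions columns.
Group by accounts.id and compute COUNT(t.id). COUNT(col) of an all-NULL group is 0.
  1: ids {29, 38, 43} → COUNT(t.id)=3
  8: ids {24, 26, 37, 39} → COUNT(t.id)=4
  10: ids {3, 35} → COUNT(t.id)=2
  14: ids {7, 8, 10, 20} → COUNT(t.id)=4
  16: ids {25} → COUNT(t.id)=1

Cairo | 3 ; Geneva | 4 ; Porto | 2 ; Seoul | 4 ; Seoul | 1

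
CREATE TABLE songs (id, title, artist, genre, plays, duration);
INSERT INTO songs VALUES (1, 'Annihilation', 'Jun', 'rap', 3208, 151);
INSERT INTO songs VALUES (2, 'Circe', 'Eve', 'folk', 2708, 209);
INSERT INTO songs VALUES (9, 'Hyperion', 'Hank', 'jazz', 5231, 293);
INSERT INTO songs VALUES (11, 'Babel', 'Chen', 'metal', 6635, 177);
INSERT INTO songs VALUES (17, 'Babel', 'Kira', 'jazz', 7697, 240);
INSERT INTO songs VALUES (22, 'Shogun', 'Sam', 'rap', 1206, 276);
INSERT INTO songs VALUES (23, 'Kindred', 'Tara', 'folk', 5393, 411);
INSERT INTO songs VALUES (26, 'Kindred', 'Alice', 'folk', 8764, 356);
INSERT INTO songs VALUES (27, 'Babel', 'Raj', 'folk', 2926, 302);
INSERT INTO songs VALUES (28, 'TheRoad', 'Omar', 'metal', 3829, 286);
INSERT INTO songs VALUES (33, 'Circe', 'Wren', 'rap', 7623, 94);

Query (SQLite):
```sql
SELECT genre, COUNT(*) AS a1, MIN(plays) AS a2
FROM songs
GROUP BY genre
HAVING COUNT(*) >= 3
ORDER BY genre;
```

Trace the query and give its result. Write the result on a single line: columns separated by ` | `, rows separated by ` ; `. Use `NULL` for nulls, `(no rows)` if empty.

folk | 4 | 2708 ; rap | 3 | 1206

Group songs by genre.
Per group compute: COUNT(*), MIN(plays).
HAVING: drop groups with fewer than 3 rows.
  folk: ids {2, 23, 26, 27} → COUNT(*)=4, MIN(plays)=2708
  jazz: ids {9, 17} → COUNT(*)=2, MIN(plays)=5231
  metal: ids {11, 28} → COUNT(*)=2, MIN(plays)=3829
  rap: ids {1, 22, 33} → COUNT(*)=3, MIN(plays)=1206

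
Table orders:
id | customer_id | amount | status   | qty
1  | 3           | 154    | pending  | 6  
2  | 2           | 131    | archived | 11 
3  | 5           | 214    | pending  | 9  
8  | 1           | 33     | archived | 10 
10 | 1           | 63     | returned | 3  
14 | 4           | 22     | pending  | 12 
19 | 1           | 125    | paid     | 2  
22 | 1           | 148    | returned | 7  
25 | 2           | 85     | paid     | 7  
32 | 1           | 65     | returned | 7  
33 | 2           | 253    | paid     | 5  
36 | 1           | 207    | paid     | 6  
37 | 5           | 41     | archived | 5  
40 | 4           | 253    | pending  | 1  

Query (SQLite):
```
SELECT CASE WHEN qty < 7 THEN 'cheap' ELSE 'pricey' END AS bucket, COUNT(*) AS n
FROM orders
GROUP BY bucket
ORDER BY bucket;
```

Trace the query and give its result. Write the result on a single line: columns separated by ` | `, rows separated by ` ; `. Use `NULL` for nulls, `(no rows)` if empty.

Bucket rows by qty < 7 → 'cheap' else 'pricey'; count each bucket.

cheap | 7 ; pricey | 7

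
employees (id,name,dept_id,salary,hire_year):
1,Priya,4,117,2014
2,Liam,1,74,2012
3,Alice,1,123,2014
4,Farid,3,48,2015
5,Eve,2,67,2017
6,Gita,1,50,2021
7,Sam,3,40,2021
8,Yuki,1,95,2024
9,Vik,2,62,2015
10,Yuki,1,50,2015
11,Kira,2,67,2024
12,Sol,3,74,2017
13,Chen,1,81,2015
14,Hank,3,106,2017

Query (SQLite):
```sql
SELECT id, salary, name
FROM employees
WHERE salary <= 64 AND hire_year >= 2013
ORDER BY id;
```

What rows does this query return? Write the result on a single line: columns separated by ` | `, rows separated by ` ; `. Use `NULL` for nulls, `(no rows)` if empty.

salary <= 64: ids {4, 6, 7, 9, 10}
hire_year >= 2013: ids {1, 3, 4, 5, 6, 7, 8, 9, 10, 11, 12, 13, 14}
Combine with AND.

4 | 48 | Farid ; 6 | 50 | Gita ; 7 | 40 | Sam ; 9 | 62 | Vik ; 10 | 50 | Yuki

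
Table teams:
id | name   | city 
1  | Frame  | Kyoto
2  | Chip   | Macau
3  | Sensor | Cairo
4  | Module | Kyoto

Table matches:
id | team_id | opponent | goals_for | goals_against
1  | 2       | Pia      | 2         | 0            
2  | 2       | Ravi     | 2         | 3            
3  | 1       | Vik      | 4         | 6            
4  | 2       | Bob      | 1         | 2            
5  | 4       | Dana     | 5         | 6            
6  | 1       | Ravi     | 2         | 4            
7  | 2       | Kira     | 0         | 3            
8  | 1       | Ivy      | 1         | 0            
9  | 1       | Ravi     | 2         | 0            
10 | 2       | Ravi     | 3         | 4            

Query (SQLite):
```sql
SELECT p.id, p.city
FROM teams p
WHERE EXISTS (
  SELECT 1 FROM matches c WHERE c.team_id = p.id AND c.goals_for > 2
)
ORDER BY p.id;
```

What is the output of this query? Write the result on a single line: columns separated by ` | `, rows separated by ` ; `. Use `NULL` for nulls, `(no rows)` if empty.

1 | Kyoto ; 2 | Macau ; 4 | Kyoto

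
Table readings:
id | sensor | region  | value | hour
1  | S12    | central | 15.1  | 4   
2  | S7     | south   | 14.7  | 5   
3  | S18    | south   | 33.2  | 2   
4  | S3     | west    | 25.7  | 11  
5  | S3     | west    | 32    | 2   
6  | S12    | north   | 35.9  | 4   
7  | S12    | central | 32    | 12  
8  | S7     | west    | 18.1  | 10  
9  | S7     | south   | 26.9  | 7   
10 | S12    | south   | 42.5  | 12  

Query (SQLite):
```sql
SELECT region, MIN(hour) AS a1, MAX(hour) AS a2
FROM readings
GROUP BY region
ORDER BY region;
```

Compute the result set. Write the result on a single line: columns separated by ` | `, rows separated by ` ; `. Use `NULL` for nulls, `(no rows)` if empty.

central | 4 | 12 ; north | 4 | 4 ; south | 2 | 12 ; west | 2 | 11

Group readings by region.
Per group compute: MIN(hour), MAX(hour).
  central: ids {1, 7} → MIN(hour)=4, MAX(hour)=12
  north: ids {6} → MIN(hour)=4, MAX(hour)=4
  south: ids {2, 3, 9, 10} → MIN(hour)=2, MAX(hour)=12
  west: ids {4, 5, 8} → MIN(hour)=2, MAX(hour)=11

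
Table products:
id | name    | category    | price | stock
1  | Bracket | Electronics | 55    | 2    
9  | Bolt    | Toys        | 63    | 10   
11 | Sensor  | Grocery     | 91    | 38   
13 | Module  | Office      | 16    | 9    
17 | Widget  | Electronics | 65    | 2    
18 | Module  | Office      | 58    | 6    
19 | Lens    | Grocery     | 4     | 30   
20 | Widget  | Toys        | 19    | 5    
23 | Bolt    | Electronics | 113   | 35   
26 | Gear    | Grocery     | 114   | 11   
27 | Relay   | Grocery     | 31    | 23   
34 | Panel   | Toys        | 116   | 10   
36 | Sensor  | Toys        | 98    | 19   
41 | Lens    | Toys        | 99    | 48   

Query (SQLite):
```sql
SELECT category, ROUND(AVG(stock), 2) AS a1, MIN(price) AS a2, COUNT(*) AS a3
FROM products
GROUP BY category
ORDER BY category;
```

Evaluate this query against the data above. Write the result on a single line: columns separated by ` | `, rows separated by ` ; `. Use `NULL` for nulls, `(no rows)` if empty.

Group products by category.
Per group compute: ROUND(AVG(stock), 2), MIN(price), COUNT(*).
  Electronics: ids {1, 17, 23} → ROUND(AVG(stock), 2)=13, MIN(price)=55, COUNT(*)=3
  Grocery: ids {11, 19, 26, 27} → ROUND(AVG(stock), 2)=25.5, MIN(price)=4, COUNT(*)=4
  Office: ids {13, 18} → ROUND(AVG(stock), 2)=7.5, MIN(price)=16, COUNT(*)=2
  Toys: ids {9, 20, 34, 36, 41} → ROUND(AVG(stock), 2)=18.4, MIN(price)=19, COUNT(*)=5

Electronics | 13 | 55 | 3 ; Grocery | 25.5 | 4 | 4 ; Office | 7.5 | 16 | 2 ; Toys | 18.4 | 19 | 5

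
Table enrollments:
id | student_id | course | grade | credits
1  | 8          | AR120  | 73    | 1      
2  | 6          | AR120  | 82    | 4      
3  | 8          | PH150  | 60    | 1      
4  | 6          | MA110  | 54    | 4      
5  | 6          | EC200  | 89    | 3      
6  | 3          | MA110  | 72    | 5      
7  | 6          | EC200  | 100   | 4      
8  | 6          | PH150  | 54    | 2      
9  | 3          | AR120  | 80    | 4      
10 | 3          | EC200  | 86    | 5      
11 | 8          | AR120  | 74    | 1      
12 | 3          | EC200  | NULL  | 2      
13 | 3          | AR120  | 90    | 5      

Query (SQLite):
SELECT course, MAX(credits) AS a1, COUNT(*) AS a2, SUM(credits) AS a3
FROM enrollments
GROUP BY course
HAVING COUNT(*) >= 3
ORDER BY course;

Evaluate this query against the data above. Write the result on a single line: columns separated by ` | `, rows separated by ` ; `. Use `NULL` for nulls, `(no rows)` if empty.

AR120 | 5 | 5 | 15 ; EC200 | 5 | 4 | 14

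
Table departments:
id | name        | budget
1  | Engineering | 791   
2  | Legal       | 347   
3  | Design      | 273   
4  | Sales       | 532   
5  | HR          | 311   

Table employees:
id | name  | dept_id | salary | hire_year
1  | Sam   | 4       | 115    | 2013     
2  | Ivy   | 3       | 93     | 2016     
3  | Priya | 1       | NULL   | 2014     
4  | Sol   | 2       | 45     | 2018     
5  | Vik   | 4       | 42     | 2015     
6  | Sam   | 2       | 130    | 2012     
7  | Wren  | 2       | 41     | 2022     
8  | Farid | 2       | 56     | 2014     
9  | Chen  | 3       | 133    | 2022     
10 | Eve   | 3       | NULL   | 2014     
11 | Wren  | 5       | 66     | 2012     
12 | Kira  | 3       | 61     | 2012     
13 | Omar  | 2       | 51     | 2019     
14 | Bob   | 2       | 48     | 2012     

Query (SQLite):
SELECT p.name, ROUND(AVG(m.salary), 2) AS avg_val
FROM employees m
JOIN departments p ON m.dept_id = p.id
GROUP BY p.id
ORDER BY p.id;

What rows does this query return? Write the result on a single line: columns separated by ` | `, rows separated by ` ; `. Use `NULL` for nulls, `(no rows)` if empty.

Engineering | NULL ; Legal | 61.83 ; Design | 95.67 ; Sales | 78.5 ; HR | 66

Join each employees row to its departments via dept_id.
Group joined rows by departments.id; compute ROUND(AVG(m.salary), 2) per group.
  1: ids {3} → ROUND(AVG(m.salary), 2)=NULL
  2: ids {4, 6, 7, 8, 13, 14} → ROUND(AVG(m.salary), 2)=61.83
  3: ids {2, 9, 10, 12} → ROUND(AVG(m.salary), 2)=95.67
  4: ids {1, 5} → ROUND(AVG(m.salary), 2)=78.5
  5: ids {11} → ROUND(AVG(m.salary), 2)=66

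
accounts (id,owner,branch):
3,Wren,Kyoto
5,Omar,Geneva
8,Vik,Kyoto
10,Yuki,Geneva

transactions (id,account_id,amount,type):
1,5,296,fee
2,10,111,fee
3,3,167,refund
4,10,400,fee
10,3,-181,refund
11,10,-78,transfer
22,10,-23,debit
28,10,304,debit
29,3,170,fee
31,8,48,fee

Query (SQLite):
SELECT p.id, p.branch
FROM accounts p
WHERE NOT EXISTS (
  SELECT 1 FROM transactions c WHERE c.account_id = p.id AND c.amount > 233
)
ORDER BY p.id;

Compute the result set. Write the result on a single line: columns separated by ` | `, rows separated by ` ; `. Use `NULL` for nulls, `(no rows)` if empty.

3 | Kyoto ; 8 | Kyoto

For each accounts row, check whether any transactions with matching account_id has amount > 233.
Keep rows where that is false.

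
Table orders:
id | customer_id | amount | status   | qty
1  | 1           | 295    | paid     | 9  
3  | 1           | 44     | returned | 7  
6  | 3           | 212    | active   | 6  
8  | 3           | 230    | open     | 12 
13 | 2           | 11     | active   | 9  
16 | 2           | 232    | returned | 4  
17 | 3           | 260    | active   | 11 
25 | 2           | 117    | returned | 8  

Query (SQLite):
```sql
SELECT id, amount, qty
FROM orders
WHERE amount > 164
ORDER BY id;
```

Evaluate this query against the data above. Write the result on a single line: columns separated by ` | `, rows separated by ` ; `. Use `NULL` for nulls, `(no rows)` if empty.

1 | 295 | 9 ; 6 | 212 | 6 ; 8 | 230 | 12 ; 16 | 232 | 4 ; 17 | 260 | 11

amount > 164: ids {1, 6, 8, 16, 17}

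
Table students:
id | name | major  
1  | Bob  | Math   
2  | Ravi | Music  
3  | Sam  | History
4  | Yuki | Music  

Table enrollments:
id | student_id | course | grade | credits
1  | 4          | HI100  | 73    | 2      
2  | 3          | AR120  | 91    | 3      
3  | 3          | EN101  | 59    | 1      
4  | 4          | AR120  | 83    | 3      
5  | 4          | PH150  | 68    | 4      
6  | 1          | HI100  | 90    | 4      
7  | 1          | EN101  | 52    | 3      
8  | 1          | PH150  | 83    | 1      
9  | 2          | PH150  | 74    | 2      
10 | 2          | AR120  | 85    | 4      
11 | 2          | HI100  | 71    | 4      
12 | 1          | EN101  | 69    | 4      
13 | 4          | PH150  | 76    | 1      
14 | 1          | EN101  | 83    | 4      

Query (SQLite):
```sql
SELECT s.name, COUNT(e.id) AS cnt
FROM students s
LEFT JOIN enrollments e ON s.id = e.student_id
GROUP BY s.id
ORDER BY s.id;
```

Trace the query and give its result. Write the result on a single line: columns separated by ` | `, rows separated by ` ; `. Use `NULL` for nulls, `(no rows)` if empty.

LEFT JOIN keeps every students row; unmatched ones get NULL for enrollments columns.
Group by students.id and compute COUNT(e.id). COUNT(col) of an all-NULL group is 0.
  1: ids {6, 7, 8, 12, 14} → COUNT(e.id)=5
  2: ids {9, 10, 11} → COUNT(e.id)=3
  3: ids {2, 3} → COUNT(e.id)=2
  4: ids {1, 4, 5, 13} → COUNT(e.id)=4

Bob | 5 ; Ravi | 3 ; Sam | 2 ; Yuki | 4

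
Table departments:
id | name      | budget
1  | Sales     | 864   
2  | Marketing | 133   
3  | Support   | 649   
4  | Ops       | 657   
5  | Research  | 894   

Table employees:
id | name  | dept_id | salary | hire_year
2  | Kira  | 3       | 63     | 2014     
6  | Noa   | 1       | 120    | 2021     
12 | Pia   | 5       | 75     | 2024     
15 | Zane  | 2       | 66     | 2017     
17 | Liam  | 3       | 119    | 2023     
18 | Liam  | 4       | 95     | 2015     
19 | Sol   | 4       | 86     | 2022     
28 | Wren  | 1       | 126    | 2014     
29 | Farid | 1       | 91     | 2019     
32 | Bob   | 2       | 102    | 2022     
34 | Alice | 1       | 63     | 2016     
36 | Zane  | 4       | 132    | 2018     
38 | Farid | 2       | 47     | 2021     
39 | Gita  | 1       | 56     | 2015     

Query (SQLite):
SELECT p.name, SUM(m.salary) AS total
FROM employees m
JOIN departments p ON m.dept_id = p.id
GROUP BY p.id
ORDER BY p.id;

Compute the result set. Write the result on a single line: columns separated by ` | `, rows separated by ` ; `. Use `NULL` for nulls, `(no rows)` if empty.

Sales | 456 ; Marketing | 215 ; Support | 182 ; Ops | 313 ; Research | 75

Join each employees row to its departments via dept_id.
Group joined rows by departments.id; compute SUM(m.salary) per group.
  1: ids {6, 28, 29, 34, 39} → SUM(m.salary)=456
  2: ids {15, 32, 38} → SUM(m.salary)=215
  3: ids {2, 17} → SUM(m.salary)=182
  4: ids {18, 19, 36} → SUM(m.salary)=313
  5: ids {12} → SUM(m.salary)=75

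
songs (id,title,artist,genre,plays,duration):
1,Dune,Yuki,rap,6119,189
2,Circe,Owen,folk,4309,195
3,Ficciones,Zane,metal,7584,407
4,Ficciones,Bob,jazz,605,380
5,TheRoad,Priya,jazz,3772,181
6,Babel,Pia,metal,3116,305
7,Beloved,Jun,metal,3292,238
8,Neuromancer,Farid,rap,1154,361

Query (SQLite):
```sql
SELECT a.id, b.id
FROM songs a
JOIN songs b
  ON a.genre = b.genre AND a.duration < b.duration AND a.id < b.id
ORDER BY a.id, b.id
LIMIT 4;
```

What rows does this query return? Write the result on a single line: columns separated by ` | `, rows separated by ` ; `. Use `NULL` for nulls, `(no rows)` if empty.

1 | 8

Pairs (a,b) with same genre, a.duration < b.duration, a.id < b.id.
genre groups: folk:{2} jazz:{4,5} metal:{3,6,7} rap:{1,8}
Ordered by (a.id, b.id); first 4.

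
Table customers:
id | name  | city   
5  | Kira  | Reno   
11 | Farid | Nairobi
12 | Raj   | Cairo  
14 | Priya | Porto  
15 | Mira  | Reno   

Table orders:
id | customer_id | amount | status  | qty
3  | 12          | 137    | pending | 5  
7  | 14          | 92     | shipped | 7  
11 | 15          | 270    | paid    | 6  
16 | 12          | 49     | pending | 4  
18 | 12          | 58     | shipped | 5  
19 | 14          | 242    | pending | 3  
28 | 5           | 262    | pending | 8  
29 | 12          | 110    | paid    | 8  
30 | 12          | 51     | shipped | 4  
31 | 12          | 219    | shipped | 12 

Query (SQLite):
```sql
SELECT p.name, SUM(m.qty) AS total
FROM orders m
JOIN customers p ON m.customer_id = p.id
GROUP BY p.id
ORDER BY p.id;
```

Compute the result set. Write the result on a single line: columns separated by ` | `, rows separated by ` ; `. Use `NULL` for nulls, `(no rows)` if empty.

Kira | 8 ; Raj | 38 ; Priya | 10 ; Mira | 6

Join each orders row to its customers via customer_id.
Group joined rows by customers.id; compute SUM(m.qty) per group.
  5: ids {28} → SUM(m.qty)=8
  12: ids {3, 16, 18, 29, 30, 31} → SUM(m.qty)=38
  14: ids {7, 19} → SUM(m.qty)=10
  15: ids {11} → SUM(m.qty)=6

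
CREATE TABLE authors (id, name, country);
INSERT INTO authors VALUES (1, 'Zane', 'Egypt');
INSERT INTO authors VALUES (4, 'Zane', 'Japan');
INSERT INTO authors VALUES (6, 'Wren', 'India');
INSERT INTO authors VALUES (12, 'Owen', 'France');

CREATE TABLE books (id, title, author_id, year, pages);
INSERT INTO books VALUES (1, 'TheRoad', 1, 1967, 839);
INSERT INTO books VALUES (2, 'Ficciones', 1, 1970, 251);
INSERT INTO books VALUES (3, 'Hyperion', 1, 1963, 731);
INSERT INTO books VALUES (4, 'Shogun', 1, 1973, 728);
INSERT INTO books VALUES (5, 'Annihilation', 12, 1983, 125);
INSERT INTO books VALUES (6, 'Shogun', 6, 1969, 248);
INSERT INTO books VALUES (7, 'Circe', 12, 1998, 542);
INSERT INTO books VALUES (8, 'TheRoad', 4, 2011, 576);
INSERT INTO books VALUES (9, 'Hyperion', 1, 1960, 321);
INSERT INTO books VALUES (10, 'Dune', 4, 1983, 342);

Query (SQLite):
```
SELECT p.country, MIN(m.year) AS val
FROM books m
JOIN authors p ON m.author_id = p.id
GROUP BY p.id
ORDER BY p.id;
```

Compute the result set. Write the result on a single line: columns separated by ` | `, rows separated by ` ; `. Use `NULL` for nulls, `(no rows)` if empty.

Egypt | 1960 ; Japan | 1983 ; India | 1969 ; France | 1983

Join each books row to its authors via author_id.
Group joined rows by authors.id; compute MIN(m.year) per group.
  1: ids {1, 2, 3, 4, 9} → MIN(m.year)=1960
  4: ids {8, 10} → MIN(m.year)=1983
  6: ids {6} → MIN(m.year)=1969
  12: ids {5, 7} → MIN(m.year)=1983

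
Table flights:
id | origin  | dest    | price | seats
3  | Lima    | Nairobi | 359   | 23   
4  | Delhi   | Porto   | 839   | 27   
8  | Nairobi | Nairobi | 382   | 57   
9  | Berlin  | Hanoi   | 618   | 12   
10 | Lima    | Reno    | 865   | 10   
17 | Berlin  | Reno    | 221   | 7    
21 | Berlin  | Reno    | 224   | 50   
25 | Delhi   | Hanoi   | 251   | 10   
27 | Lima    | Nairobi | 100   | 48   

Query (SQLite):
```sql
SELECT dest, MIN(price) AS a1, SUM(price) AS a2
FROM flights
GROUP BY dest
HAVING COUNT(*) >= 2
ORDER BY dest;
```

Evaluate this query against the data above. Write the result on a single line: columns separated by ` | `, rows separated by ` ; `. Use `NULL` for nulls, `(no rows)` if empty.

Hanoi | 251 | 869 ; Nairobi | 100 | 841 ; Reno | 221 | 1310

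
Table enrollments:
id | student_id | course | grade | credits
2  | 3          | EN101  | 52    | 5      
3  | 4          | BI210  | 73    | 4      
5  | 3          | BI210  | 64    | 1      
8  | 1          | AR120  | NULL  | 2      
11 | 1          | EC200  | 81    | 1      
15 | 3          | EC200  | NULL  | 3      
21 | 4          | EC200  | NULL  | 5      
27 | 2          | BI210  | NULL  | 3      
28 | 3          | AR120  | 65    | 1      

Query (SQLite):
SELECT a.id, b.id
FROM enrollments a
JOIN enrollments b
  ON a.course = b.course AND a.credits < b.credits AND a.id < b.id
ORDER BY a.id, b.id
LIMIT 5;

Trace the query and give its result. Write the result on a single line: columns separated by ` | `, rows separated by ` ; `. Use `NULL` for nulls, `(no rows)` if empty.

5 | 27 ; 11 | 15 ; 11 | 21 ; 15 | 21

Pairs (a,b) with same course, a.credits < b.credits, a.id < b.id.
course groups: AR120:{8,28} BI210:{3,5,27} EC200:{11,15,21} EN101:{2}
Ordered by (a.id, b.id); first 5.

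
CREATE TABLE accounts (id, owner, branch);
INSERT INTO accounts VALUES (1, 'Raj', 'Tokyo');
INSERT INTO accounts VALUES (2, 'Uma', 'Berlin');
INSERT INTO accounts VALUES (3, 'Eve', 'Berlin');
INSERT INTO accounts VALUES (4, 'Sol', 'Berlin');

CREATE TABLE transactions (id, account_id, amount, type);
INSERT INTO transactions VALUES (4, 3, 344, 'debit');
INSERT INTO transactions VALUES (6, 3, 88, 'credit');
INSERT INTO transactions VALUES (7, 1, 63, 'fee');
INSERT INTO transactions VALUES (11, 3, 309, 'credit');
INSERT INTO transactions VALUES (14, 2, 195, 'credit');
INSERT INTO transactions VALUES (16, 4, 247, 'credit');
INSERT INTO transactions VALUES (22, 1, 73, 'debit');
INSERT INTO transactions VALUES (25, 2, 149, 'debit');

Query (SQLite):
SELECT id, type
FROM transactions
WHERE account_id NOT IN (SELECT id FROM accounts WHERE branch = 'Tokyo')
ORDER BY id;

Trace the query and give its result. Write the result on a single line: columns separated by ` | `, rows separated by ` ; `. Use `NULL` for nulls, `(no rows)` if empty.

Inner query: accounts.id where branch = 'Tokyo'.
Outer: keep transactions rows whose account_id is not in that set.
Inner query → {1}

4 | debit ; 6 | credit ; 11 | credit ; 14 | credit ; 16 | credit ; 25 | debit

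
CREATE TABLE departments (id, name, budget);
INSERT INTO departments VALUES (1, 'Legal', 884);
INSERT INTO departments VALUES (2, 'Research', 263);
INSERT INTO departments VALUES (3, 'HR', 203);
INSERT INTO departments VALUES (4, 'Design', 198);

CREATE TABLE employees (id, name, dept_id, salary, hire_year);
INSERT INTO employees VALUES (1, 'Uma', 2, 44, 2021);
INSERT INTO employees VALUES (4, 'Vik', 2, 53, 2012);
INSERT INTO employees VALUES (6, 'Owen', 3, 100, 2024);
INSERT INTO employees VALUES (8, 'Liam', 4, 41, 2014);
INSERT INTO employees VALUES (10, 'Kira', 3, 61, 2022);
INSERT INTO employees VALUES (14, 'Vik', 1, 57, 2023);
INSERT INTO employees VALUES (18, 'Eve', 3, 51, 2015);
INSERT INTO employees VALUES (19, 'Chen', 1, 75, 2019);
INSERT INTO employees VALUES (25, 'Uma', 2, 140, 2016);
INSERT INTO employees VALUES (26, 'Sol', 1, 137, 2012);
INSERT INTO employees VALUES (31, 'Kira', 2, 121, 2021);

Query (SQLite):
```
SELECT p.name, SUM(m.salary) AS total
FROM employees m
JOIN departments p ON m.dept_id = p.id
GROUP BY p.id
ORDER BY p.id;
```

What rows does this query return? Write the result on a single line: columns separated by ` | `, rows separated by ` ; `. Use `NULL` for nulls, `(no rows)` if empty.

Legal | 269 ; Research | 358 ; HR | 212 ; Design | 41

Join each employees row to its departments via dept_id.
Group joined rows by departments.id; compute SUM(m.salary) per group.
  1: ids {14, 19, 26} → SUM(m.salary)=269
  2: ids {1, 4, 25, 31} → SUM(m.salary)=358
  3: ids {6, 10, 18} → SUM(m.salary)=212
  4: ids {8} → SUM(m.salary)=41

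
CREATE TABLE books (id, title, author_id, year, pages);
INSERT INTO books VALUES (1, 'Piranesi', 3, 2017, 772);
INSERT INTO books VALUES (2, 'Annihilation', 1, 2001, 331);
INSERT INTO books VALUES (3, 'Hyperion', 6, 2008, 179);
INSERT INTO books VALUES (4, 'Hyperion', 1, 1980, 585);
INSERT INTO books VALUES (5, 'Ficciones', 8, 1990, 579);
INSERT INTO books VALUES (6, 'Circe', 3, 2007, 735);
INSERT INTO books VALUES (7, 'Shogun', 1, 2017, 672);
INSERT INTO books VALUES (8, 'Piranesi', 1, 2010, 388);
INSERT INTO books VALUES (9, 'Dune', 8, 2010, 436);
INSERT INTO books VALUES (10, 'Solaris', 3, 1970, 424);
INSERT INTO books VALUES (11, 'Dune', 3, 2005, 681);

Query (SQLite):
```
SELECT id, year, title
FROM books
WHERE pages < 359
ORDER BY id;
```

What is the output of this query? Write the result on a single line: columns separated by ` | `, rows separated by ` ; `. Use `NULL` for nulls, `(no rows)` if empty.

2 | 2001 | Annihilation ; 3 | 2008 | Hyperion

pages < 359: ids {2, 3}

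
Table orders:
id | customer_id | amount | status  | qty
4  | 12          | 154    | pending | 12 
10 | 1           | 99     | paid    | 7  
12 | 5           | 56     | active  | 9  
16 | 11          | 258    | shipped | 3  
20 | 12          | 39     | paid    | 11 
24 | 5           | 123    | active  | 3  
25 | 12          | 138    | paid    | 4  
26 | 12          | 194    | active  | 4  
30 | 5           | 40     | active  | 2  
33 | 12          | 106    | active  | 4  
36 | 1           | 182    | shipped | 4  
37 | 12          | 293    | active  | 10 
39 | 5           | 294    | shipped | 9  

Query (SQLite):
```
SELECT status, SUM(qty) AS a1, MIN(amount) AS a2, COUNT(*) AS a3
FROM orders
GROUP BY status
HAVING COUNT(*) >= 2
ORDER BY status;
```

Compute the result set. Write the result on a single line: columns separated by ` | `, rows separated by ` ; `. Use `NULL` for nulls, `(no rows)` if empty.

active | 32 | 40 | 6 ; paid | 22 | 39 | 3 ; shipped | 16 | 182 | 3

Group orders by status.
Per group compute: SUM(qty), MIN(amount), COUNT(*).
HAVING: drop groups with fewer than 2 rows.
  active: ids {12, 24, 26, 30, 33, 37} → SUM(qty)=32, MIN(amount)=40, COUNT(*)=6
  paid: ids {10, 20, 25} → SUM(qty)=22, MIN(amount)=39, COUNT(*)=3
  pending: ids {4} → SUM(qty)=12, MIN(amount)=154, COUNT(*)=1
  shipped: ids {16, 36, 39} → SUM(qty)=16, MIN(amount)=182, COUNT(*)=3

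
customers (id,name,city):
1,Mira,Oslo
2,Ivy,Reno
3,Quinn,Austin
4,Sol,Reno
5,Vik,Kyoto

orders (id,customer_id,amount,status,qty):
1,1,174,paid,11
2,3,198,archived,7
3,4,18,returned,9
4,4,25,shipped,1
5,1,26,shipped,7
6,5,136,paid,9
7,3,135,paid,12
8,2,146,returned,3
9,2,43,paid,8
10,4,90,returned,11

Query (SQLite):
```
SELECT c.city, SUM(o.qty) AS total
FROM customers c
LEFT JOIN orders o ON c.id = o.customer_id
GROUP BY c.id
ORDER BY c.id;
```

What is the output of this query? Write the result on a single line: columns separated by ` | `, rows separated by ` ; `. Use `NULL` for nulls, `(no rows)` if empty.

LEFT JOIN keeps every customers row; unmatched ones get NULL for orders columns.
Group by customers.id and compute SUM(o.qty). SUM over an all-NULL group is NULL.
  1: ids {1, 5} → SUM(o.qty)=18
  2: ids {8, 9} → SUM(o.qty)=11
  3: ids {2, 7} → SUM(o.qty)=19
  4: ids {3, 4, 10} → SUM(o.qty)=21
  5: ids {6} → SUM(o.qty)=9

Oslo | 18 ; Reno | 11 ; Austin | 19 ; Reno | 21 ; Kyoto | 9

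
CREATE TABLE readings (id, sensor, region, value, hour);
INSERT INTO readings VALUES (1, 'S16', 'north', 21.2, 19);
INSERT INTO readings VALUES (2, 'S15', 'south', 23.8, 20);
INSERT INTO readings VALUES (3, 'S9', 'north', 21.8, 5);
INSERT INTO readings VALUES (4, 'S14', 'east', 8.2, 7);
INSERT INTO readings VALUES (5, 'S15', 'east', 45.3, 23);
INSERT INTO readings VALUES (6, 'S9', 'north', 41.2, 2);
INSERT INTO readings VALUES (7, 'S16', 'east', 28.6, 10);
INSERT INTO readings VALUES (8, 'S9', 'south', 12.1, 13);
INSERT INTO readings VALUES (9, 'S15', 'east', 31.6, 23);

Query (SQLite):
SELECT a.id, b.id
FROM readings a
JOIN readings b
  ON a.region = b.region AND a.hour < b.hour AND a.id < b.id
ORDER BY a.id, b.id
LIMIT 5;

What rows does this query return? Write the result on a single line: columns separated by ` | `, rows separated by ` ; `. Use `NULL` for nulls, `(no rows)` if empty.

Pairs (a,b) with same region, a.hour < b.hour, a.id < b.id.
region groups: east:{4,5,7,9} north:{1,3,6} south:{2,8}
Ordered by (a.id, b.id); first 5.

4 | 5 ; 4 | 7 ; 4 | 9 ; 7 | 9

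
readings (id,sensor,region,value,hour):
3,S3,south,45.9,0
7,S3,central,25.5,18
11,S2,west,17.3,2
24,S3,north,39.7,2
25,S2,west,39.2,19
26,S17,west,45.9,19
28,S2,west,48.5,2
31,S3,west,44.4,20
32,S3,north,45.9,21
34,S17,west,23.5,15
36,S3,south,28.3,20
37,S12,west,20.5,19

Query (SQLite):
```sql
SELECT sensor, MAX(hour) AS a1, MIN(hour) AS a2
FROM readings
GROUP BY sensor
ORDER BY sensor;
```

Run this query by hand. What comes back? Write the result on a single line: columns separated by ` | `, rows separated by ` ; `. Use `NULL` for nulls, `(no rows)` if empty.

Group readings by sensor.
Per group compute: MAX(hour), MIN(hour).
  S12: ids {37} → MAX(hour)=19, MIN(hour)=19
  S17: ids {26, 34} → MAX(hour)=19, MIN(hour)=15
  S2: ids {11, 25, 28} → MAX(hour)=19, MIN(hour)=2
  S3: ids {3, 7, 24, 31, 32, 36} → MAX(hour)=21, MIN(hour)=0

S12 | 19 | 19 ; S17 | 19 | 15 ; S2 | 19 | 2 ; S3 | 21 | 0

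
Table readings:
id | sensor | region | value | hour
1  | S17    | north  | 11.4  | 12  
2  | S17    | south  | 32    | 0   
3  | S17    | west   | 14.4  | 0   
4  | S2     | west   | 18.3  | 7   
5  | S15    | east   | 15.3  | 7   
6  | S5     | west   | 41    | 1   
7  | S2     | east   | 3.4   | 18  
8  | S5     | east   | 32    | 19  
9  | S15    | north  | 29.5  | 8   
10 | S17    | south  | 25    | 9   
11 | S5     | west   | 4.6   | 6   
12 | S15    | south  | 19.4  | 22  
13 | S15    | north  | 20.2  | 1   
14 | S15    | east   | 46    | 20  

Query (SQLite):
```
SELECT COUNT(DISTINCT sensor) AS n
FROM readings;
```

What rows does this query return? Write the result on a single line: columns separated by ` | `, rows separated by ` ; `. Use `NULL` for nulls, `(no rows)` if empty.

Count distinct non-NULL sensor values.

4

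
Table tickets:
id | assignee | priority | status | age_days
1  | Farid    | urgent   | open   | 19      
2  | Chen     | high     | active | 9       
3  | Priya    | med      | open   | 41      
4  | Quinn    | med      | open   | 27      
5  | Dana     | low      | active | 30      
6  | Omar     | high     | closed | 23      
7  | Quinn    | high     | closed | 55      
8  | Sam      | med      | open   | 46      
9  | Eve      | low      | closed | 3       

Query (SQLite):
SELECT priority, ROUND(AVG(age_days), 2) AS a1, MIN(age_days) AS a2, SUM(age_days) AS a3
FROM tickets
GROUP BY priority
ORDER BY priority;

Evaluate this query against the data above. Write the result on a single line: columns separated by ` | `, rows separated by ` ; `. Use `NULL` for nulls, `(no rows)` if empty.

Group tickets by priority.
Per group compute: ROUND(AVG(age_days), 2), MIN(age_days), SUM(age_days).
  high: ids {2, 6, 7} → ROUND(AVG(age_days), 2)=29, MIN(age_days)=9, SUM(age_days)=87
  low: ids {5, 9} → ROUND(AVG(age_days), 2)=16.5, MIN(age_days)=3, SUM(age_days)=33
  med: ids {3, 4, 8} → ROUND(AVG(age_days), 2)=38, MIN(age_days)=27, SUM(age_days)=114
  urgent: ids {1} → ROUND(AVG(age_days), 2)=19, MIN(age_days)=19, SUM(age_days)=19

high | 29 | 9 | 87 ; low | 16.5 | 3 | 33 ; med | 38 | 27 | 114 ; urgent | 19 | 19 | 19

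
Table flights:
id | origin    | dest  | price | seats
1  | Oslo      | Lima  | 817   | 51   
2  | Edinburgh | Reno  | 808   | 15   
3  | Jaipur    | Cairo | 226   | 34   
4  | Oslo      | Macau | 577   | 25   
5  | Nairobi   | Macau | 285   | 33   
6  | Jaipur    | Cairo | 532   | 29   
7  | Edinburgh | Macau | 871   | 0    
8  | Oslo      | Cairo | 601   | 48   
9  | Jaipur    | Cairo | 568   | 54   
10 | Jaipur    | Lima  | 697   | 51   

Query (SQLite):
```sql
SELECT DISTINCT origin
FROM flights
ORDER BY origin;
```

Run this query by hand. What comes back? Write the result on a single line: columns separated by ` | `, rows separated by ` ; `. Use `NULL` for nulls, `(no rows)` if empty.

Collect distinct origin values from flights.

Edinburgh ; Jaipur ; Nairobi ; Oslo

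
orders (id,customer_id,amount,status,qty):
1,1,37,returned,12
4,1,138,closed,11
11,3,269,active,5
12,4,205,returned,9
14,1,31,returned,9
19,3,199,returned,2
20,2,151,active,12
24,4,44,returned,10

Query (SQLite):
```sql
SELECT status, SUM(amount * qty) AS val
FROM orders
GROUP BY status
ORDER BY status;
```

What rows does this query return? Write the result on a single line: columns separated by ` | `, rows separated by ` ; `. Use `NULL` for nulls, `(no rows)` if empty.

active | 3157 ; closed | 1518 ; returned | 3406

For each row compute amount * qty.
Group by status; take SUM of the expression per group.
  active: ids {11, 20} → SUM(amount * qty)=3157
  closed: ids {4} → SUM(amount * qty)=1518
  returned: ids {1, 12, 14, 19, 24} → SUM(amount * qty)=3406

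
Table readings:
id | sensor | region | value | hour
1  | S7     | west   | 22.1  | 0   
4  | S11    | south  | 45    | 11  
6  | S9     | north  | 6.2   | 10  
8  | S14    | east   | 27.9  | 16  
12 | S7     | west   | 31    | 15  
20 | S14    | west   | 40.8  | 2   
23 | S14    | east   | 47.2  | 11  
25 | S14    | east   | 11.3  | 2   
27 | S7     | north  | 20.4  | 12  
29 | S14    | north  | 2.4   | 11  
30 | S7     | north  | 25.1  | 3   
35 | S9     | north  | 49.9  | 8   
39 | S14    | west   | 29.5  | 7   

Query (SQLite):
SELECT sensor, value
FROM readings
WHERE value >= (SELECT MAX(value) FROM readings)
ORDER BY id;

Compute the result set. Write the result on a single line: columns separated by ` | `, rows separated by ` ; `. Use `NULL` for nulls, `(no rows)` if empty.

S9 | 49.9

Scalar subquery: MAX(value) over all readings rows = 49.9.
Keep rows where value >= that value.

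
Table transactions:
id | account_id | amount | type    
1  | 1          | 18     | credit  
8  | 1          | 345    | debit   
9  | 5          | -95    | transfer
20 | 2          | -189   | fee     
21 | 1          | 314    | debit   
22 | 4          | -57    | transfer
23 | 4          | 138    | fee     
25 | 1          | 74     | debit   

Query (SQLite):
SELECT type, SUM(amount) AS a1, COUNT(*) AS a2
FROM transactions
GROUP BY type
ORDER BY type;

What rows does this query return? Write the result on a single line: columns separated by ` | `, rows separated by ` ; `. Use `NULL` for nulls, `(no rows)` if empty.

credit | 18 | 1 ; debit | 733 | 3 ; fee | -51 | 2 ; transfer | -152 | 2

Group transactions by type.
Per group compute: SUM(amount), COUNT(*).
  credit: ids {1} → SUM(amount)=18, COUNT(*)=1
  debit: ids {8, 21, 25} → SUM(amount)=733, COUNT(*)=3
  fee: ids {20, 23} → SUM(amount)=-51, COUNT(*)=2
  transfer: ids {9, 22} → SUM(amount)=-152, COUNT(*)=2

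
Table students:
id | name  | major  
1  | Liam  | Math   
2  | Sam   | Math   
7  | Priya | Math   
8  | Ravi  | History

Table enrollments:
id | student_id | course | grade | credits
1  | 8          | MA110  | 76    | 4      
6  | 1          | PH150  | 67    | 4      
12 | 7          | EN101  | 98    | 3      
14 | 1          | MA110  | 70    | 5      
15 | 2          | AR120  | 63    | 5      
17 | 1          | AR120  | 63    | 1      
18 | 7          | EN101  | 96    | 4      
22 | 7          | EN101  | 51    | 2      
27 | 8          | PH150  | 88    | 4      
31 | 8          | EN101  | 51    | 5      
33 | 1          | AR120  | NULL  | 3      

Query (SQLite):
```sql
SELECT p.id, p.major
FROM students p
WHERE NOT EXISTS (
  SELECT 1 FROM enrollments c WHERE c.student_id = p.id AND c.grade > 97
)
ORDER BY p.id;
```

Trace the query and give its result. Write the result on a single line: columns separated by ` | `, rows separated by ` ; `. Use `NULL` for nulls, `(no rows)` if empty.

1 | Math ; 2 | Math ; 8 | History

For each students row, check whether any enrollments with matching student_id has grade > 97.
Keep rows where that is false.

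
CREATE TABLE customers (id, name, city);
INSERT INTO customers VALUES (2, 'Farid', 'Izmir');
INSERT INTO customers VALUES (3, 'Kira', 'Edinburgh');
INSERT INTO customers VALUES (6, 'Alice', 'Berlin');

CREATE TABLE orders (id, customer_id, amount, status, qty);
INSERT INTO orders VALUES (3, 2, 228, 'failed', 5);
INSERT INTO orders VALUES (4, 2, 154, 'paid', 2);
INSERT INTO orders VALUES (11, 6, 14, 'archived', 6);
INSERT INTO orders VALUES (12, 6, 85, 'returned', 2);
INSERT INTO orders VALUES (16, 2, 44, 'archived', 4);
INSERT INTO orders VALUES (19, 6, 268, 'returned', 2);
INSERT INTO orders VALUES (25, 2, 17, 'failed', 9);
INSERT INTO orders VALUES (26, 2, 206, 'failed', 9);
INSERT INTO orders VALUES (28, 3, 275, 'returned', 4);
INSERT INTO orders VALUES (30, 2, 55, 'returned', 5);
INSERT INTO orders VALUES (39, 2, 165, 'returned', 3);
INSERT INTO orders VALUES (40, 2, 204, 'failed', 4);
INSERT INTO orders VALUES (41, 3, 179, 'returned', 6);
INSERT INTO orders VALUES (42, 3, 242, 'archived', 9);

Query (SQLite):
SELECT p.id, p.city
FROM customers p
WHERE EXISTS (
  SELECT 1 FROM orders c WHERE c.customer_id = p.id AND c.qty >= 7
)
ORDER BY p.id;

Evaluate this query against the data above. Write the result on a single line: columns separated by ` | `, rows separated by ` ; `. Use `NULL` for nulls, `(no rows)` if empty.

For each customers row, check whether any orders with matching customer_id has qty >= 7.
Keep rows where that is true.

2 | Izmir ; 3 | Edinburgh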